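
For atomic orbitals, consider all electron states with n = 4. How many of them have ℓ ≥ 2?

Go through ℓ = 0, …, 3 (the values permitted for n = 4).
Per ℓ-value: ℓ=2 → 5; ℓ=3 → 7.
Orbitals: 5 + 7 = 12. Each orbital carries two spin states, so 12 × 2 = 24 states.

24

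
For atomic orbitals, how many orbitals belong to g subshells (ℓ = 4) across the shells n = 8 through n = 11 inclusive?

36

A g subshell (ℓ = 4) exists for every n ≥ 5, so shells n = 8, 9, 10, 11 each contribute one — 4 subshells.
Since each g subshell has 2·4+1 = 9 orbitals, the total is 4 × 9 = 36.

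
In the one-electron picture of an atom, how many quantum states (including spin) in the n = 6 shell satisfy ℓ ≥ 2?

Go through ℓ = 0, …, 5 (the values permitted for n = 6).
Per ℓ-value: ℓ=2 → 5; ℓ=3 → 7; ℓ=4 → 9; ℓ=5 → 11.
Orbitals: 5 + 7 + 9 + 11 = 32. Each orbital carries two spin states, so 32 × 2 = 64 states.

64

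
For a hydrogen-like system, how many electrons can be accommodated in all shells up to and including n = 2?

Total orbitals = 1² + 2² = 5. Doubling for spin gives 10 electrons.

10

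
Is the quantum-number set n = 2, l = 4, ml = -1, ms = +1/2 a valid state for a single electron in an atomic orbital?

No

The orbital quantum number must satisfy 0 ≤ l ≤ n−1. With n = 2 the allowed l values are 0, 1, so l = 4 is out of range.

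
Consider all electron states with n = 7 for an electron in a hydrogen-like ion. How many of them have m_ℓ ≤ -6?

The n = 7 shell has ℓ = 0 through 6; check each.
The (ℓ, m_ℓ) pairs meeting m_ℓ ≤ -6 give: ℓ=6 → 1.
Orbitals: 1. Each orbital carries two spin states, so 1 × 2 = 2 states.

2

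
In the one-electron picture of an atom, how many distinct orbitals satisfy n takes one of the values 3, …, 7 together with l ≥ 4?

Per-shell orbital counts meeting the constraint:
n=5 → 9; n=6 → 20; n=7 → 33.
Total orbitals: 9 + 20 + 33 = 62.

62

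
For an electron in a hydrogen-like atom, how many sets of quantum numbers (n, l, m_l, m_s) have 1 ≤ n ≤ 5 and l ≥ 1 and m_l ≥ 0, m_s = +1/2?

30

For each n in the range, tally the orbitals obeying l ≥ 1 and m_l ≥ 0:
n=2 → 2; n=3 → 5; n=4 → 9; n=5 → 14.
Orbitals: 2 + 5 + 9 + 14 = 30. With m_s fixed to +1/2 there is one state per orbital, so 30 states.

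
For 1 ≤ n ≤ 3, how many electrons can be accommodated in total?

28

Total orbitals = 1² + 2² + 3² = 14. Doubling for spin gives 28 electrons.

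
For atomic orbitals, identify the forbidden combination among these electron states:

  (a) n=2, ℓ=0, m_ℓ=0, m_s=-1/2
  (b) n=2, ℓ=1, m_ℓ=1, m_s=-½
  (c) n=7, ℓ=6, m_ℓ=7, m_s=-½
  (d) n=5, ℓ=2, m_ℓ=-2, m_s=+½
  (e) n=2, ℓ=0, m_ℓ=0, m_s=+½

(c) has |m_ℓ| = 7 > ℓ = 6, violating −ℓ ≤ m_ℓ ≤ ℓ.
The remaining sets (a), (b), (d), (e) satisfy all four rules.

(c)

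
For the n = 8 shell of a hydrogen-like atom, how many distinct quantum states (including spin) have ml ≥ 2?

Go through l = 0, …, 7 (the values permitted for n = 8).
Contributions: l=2 → 1; l=3 → 2; l=4 → 3; l=5 → 4; l=6 → 5; l=7 → 6.
Orbitals: 1 + 2 + 3 + 4 + 5 + 6 = 21. Each orbital carries two spin states, so 21 × 2 = 42 states.

42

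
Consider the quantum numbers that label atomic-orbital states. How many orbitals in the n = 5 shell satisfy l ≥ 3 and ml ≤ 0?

Go through l = 0, …, 4 (the values permitted for n = 5).
The (l, ml) pairs meeting l ≥ 3 and ml ≤ 0 give: l=3 → 4; l=4 → 5.
Total orbitals: 4 + 5 = 9.

9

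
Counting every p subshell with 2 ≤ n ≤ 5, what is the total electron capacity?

24

A p subshell (l = 1) exists for every n ≥ 2, so shells n = 2, 3, 4, 5 each contribute one — 4 subshells.
Since each p subshell holds 2(2·1+1) = 6 electrons, the total is 4 × 6 = 24.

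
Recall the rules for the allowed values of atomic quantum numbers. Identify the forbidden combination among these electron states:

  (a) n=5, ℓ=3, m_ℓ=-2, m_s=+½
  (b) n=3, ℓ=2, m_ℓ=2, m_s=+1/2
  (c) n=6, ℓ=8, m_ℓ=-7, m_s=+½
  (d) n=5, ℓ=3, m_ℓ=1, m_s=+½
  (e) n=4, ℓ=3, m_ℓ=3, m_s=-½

(c) has ℓ = 8 ≥ n = 6, violating 0 ≤ ℓ ≤ n−1.
The remaining sets (a), (b), (d), (e) satisfy all four rules.

(c)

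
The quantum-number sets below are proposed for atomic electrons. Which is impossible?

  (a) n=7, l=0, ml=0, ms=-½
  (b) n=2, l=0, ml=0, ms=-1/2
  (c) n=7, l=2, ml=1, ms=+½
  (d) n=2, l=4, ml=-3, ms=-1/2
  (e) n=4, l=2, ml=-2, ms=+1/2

(d)

(d) has l = 4 ≥ n = 2, violating 0 ≤ l ≤ n−1.
The remaining sets (a), (b), (c), (e) satisfy all four rules.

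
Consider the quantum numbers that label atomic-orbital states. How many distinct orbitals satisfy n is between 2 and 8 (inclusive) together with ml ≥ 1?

Go shell by shell, enumerating (l, ml) with ml ≥ 1:
n=2 → 1; n=3 → 3; n=4 → 6; n=5 → 10; n=6 → 15; n=7 → 21; n=8 → 28.
Total orbitals: 1 + 3 + 6 + 10 + 15 + 21 + 28 = 84.

84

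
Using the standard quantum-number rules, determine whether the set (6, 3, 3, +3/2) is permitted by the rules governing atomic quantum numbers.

No

The spin quantum number for an electron can only be m_s = +1/2 or −1/2; m_s = +3/2 is not one of those.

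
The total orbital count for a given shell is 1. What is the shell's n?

n² = 1 ⇒ n = 1.

n = 1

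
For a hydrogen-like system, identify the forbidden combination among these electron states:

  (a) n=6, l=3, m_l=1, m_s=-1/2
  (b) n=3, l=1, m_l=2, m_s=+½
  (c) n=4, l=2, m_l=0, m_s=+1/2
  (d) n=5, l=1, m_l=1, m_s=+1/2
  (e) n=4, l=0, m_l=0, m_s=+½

(b) has |m_l| = 2 > l = 1, violating −l ≤ m_l ≤ l.
The remaining sets (a), (c), (d), (e) satisfy all four rules.

(b)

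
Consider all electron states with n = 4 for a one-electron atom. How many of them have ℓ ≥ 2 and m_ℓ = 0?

4

Per ℓ-value: ℓ=2 → 1; ℓ=3 → 1.
Orbitals: 1 + 1 = 2. Each orbital carries two spin states, so 2 × 2 = 4 states.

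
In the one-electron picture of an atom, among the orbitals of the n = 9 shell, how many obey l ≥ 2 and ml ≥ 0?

The (l, ml) pairs meeting l ≥ 2 and ml ≥ 0 give: l=2 → 3; l=3 → 4; l=4 → 5; l=5 → 6; l=6 → 7; l=7 → 8; l=8 → 9.
Total orbitals: 3 + 4 + 5 + 6 + 7 + 8 + 9 = 42.

42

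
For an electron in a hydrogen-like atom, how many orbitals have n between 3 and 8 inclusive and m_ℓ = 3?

15

Count contributing orbitals for each principal shell:
n=4 → 1; n=5 → 2; n=6 → 3; n=7 → 4; n=8 → 5.
Total orbitals: 1 + 2 + 3 + 4 + 5 = 15.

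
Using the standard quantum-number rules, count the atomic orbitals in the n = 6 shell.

36

The n = 6 shell contains n² = 6² = 36 orbitals.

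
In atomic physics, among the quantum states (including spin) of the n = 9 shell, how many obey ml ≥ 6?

The n = 9 shell has l = 0 through 8; check each.
Contributions: l=6 → 1; l=7 → 2; l=8 → 3.
Orbitals: 1 + 2 + 3 = 6. Each orbital carries two spin states, so 6 × 2 = 12 states.

12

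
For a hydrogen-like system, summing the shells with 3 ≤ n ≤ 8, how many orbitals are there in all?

Shell n has n² orbitals: 3²=9 + 4²=16 + 5²=25 + 6²=36 + 7²=49 + 8²=64 = 199 orbitals.

199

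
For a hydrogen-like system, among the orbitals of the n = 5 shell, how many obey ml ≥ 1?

With n = 5 the allowed l are 0, 1, …, 4.
Contributions: l=1 → 1; l=2 → 2; l=3 → 3; l=4 → 4.
Total orbitals: 1 + 2 + 3 + 4 = 10.

10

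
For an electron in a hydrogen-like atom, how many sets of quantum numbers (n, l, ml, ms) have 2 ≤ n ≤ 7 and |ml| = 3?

40

Go shell by shell, enumerating (l, ml) with |ml| = 3:
n=4 → 2; n=5 → 4; n=6 → 6; n=7 → 8.
Orbitals: 2 + 4 + 6 + 8 = 20. Including both spin states (ms = ±1/2) gives 2 × 20 = 40 states.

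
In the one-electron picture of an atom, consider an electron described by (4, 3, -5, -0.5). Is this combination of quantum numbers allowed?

No

The magnetic quantum number must satisfy −l ≤ ml ≤ l. With l = 3, ml can only be -3, -2, -1, 0, 1, 2, 3, so ml = -5 is forbidden.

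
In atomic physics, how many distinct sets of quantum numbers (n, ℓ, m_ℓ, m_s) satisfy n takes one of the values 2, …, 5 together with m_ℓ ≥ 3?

Per-shell orbital counts meeting the constraint:
n=4 → 1; n=5 → 3.
Orbitals: 1 + 3 = 4. Including both spin states (m_s = ±1/2) gives 2 × 4 = 8 states.

8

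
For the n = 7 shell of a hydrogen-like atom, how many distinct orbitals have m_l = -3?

4

Go through l = 0, …, 6 (the values permitted for n = 7).
The (l, m_l) pairs meeting m_l = -3 give: l=3 → 1; l=4 → 1; l=5 → 1; l=6 → 1.
Total orbitals: 1 + 1 + 1 + 1 = 4.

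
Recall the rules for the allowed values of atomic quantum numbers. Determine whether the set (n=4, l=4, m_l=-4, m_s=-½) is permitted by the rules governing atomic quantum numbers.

The orbital quantum number must satisfy 0 ≤ l ≤ n−1. With n = 4 the allowed l values are 0, 1, 2, 3, so l = 4 is out of range.

Not allowed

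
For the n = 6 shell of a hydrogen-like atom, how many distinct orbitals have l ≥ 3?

Orbitals with l ≥ 3, by l: l=3 → 7; l=4 → 9; l=5 → 11.
Total orbitals: 7 + 9 + 11 = 27.

27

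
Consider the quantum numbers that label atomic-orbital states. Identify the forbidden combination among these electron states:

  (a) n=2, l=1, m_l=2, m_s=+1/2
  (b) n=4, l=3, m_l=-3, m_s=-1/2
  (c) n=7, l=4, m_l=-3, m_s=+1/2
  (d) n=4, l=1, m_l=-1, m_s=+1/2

(a)

(a) has |m_l| = 2 > l = 1, violating −l ≤ m_l ≤ l.
The remaining sets (b), (c), (d) satisfy all four rules.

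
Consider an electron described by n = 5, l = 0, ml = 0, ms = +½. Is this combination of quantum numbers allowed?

Yes

n = 5 is a positive integer. l = 0 satisfies 0 ≤ l ≤ n−1 = 4. ml = 0 lies in the range −l … +l (here 0). ms = +1/2 is one of ±1/2.
All four constraints are satisfied.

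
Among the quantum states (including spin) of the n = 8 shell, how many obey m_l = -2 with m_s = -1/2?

6

The n = 8 shell has l = 0 through 7; check each.
Orbitals with m_l = -2, by l: l=2 → 1; l=3 → 1; l=4 → 1; l=5 → 1; l=6 → 1; l=7 → 1.
Orbitals: 1 + 1 + 1 + 1 + 1 + 1 = 6. With m_s fixed to a single value there is one state per orbital, giving 6 states.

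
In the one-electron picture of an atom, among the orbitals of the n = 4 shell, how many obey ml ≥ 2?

3

With n = 4 the allowed l are 0, 1, …, 3.
Contributions: l=2 → 1; l=3 → 2.
Total orbitals: 1 + 2 = 3.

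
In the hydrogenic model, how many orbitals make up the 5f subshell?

7

A subshell has 2l+1 orbitals; with l = 3, that's 7.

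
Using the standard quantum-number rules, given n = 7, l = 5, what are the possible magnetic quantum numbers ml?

-5, -4, -3, -2, -1, 0, 1, 2, 3, 4, 5

ml takes every integer from −l to +l. With l = 5 that gives the 11 values -5, -4, -3, -2, -1, 0, 1, 2, 3, 4, 5.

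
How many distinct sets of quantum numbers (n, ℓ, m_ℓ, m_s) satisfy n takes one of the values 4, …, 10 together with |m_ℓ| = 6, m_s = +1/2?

For each n in the range, tally the orbitals obeying |m_ℓ| = 6:
n=7 → 2; n=8 → 4; n=9 → 6; n=10 → 8.
Orbitals: 2 + 4 + 6 + 8 = 20. With m_s fixed to +1/2 there is one state per orbital, so 20 states.

20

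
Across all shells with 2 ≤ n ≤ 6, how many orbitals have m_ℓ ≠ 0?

Count contributing orbitals for each principal shell:
n=2 → 2; n=3 → 6; n=4 → 12; n=5 → 20; n=6 → 30.
Total orbitals: 2 + 6 + 12 + 20 + 30 = 70.

70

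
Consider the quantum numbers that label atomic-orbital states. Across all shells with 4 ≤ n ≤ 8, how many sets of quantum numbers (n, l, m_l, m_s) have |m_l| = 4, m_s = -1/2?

20

Work shell by shell — for each n, count the (l, m_l) pairs that satisfy |m_l| = 4:
n=5 → 2; n=6 → 4; n=7 → 6; n=8 → 8.
Orbitals: 2 + 4 + 6 + 8 = 20. With m_s fixed to -1/2 there is one state per orbital, so 20 states.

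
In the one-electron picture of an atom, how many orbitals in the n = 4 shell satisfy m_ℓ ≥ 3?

With n = 4 the allowed ℓ are 0, 1, …, 3.
Orbitals with m_ℓ ≥ 3, by ℓ: ℓ=3 → 1.
Total orbitals: 1.

1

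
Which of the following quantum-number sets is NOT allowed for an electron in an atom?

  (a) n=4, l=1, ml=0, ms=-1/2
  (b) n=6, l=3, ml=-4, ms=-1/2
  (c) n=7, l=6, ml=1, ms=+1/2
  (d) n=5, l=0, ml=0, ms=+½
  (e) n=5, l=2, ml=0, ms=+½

(b)

(b) has |ml| = 4 > l = 3, violating −l ≤ ml ≤ l.
The remaining sets (a), (c), (d), (e) satisfy all four rules.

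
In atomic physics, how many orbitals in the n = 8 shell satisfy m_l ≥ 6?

3

Per l-value: l=6 → 1; l=7 → 2.
Total orbitals: 1 + 2 = 3.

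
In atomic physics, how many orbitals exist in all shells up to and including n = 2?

5

Total orbitals = 1² + 2² = 5.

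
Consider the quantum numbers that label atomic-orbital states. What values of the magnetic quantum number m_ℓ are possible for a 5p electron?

The 5p subshell has ℓ = 1, and m_ℓ takes every integer from −ℓ to +ℓ. With ℓ = 1 that gives the 3 values -1, 0, 1.

-1, 0, 1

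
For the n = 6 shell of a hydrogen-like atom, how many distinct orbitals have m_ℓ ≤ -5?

For n = 6, ℓ ranges over 0 … 5.
Contributions: ℓ=5 → 1.
Total orbitals: 1.

1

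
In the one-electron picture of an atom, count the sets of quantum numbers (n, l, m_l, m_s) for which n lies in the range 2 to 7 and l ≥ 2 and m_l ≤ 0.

130

Work shell by shell — for each n, count the (l, m_l) pairs that satisfy l ≥ 2 and m_l ≤ 0:
n=3 → 3; n=4 → 7; n=5 → 12; n=6 → 18; n=7 → 25.
Orbitals: 3 + 7 + 12 + 18 + 25 = 65. Including both spin states (m_s = ±1/2) gives 2 × 65 = 130 states.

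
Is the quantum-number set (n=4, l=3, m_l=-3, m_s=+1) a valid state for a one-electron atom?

The spin quantum number for an electron can only be m_s = +1/2 or −1/2; m_s = +1 is not one of those.

Not allowed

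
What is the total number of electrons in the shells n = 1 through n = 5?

Shell n has n² orbitals: 1²=1 + 2²=4 + 3²=9 + 4²=16 + 5²=25 = 55 orbitals.
Two spin states per orbital: 2 × 55 = 110 electrons.

110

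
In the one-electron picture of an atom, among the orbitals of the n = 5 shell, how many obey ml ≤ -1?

10

Go through l = 0, …, 4 (the values permitted for n = 5).
Contributions: l=1 → 1; l=2 → 2; l=3 → 3; l=4 → 4.
Total orbitals: 1 + 2 + 3 + 4 = 10.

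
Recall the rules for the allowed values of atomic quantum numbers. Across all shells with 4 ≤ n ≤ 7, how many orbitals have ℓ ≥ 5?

35

Per-shell orbital counts meeting the constraint:
n=6 → 11; n=7 → 24.
Total orbitals: 11 + 24 = 35.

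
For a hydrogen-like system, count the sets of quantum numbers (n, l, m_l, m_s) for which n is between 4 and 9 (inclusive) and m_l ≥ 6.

Work shell by shell — for each n, count the (l, m_l) pairs that satisfy m_l ≥ 6:
n=7 → 1; n=8 → 3; n=9 → 6.
Orbitals: 1 + 3 + 6 = 10. Including both spin states (m_s = ±1/2) gives 2 × 10 = 20 states.

20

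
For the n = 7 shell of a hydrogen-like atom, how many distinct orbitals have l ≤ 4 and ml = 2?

3

The n = 7 shell has l = 0 through 6; check each.
Contributions: l=2 → 1; l=3 → 1; l=4 → 1.
Total orbitals: 1 + 1 + 1 = 3.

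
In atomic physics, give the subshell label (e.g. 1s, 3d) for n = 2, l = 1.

l = 1 corresponds to the letter 'p', so the subshell is 2p.

2p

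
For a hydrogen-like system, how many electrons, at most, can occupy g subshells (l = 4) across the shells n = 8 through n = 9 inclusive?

36

A g subshell (l = 4) exists for every n ≥ 5, so shells n = 8, 9 each contribute one — 2 subshells.
Since each g subshell holds 2(2·4+1) = 18 electrons, the total is 2 × 18 = 36.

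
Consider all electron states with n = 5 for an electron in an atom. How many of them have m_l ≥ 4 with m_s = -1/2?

The n = 5 shell has l = 0 through 4; check each.
Per l-value: l=4 → 1.
Orbitals: 1. With m_s fixed to a single value there is one state per orbital, giving 1 state.

1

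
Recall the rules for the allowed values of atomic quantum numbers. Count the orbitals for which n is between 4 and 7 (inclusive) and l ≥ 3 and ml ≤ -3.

Count contributing orbitals for each principal shell:
n=4 → 1; n=5 → 3; n=6 → 6; n=7 → 10.
Total orbitals: 1 + 3 + 6 + 10 = 20.

20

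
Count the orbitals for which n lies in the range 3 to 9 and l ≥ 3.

Treat each shell separately and count matching orbitals:
n=4 → 7; n=5 → 16; n=6 → 27; n=7 → 40; n=8 → 55; n=9 → 72.
Total orbitals: 7 + 16 + 27 + 40 + 55 + 72 = 217.

217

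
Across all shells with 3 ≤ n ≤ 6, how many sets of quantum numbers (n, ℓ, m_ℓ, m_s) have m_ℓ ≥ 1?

68

Work shell by shell — for each n, count the (ℓ, m_ℓ) pairs that satisfy m_ℓ ≥ 1:
n=3 → 3; n=4 → 6; n=5 → 10; n=6 → 15.
Orbitals: 3 + 6 + 10 + 15 = 34. Including both spin states (m_s = ±1/2) gives 2 × 34 = 68 states.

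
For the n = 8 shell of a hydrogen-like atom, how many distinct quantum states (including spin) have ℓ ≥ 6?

56

With n = 8 the allowed ℓ are 0, 1, …, 7.
Contributions: ℓ=6 → 13; ℓ=7 → 15.
Orbitals: 13 + 15 = 28. Each orbital carries two spin states, so 28 × 2 = 56 states.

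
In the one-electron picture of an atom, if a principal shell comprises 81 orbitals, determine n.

n = 9

n² = 81 ⇒ n = 9.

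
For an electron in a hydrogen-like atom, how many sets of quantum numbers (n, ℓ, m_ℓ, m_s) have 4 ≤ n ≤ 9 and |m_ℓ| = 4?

60

Treat each shell separately and count matching orbitals:
n=5 → 2; n=6 → 4; n=7 → 6; n=8 → 8; n=9 → 10.
Orbitals: 2 + 4 + 6 + 8 + 10 = 30. Including both spin states (m_s = ±1/2) gives 2 × 30 = 60 states.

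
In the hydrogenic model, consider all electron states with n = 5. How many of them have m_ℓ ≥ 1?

20

The n = 5 shell has ℓ = 0 through 4; check each.
Orbitals with m_ℓ ≥ 1, by ℓ: ℓ=1 → 1; ℓ=2 → 2; ℓ=3 → 3; ℓ=4 → 4.
Orbitals: 1 + 2 + 3 + 4 = 10. Each orbital carries two spin states, so 10 × 2 = 20 states.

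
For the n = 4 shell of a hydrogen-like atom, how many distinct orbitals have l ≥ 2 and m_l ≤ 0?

With n = 4 the allowed l are 0, 1, …, 3.
Orbitals with l ≥ 2 and m_l ≤ 0, by l: l=2 → 3; l=3 → 4.
Total orbitals: 3 + 4 = 7.

7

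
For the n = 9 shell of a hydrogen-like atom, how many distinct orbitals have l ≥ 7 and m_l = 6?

For n = 9, l ranges over 0 … 8.
The (l, m_l) pairs meeting l ≥ 7 and m_l = 6 give: l=7 → 1; l=8 → 1.
Total orbitals: 1 + 1 = 2.

2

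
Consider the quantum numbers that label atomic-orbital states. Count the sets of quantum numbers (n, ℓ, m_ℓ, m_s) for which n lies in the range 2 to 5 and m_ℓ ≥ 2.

20

Per-shell orbital counts meeting the constraint:
n=3 → 1; n=4 → 3; n=5 → 6.
Orbitals: 1 + 3 + 6 = 10. Including both spin states (m_s = ±1/2) gives 2 × 10 = 20 states.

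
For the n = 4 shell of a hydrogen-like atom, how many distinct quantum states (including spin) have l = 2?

10

The n = 4 shell has l = 0 through 3; check each.
The (l, ml) pairs meeting l = 2 give: l=2 → 5.
Orbitals: 5. Each orbital carries two spin states, so 5 × 2 = 10 states.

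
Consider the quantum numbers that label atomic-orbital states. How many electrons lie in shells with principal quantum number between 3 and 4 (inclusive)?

Shell n has n² orbitals: 3²=9 + 4²=16 = 25 orbitals.
Two spin states per orbital: 2 × 25 = 50 electrons.

50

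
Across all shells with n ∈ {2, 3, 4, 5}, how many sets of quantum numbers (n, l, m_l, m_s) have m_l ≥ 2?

20

Work shell by shell — for each n, count the (l, m_l) pairs that satisfy m_l ≥ 2:
n=3 → 1; n=4 → 3; n=5 → 6.
Orbitals: 1 + 3 + 6 = 10. Including both spin states (m_s = ±1/2) gives 2 × 10 = 20 states.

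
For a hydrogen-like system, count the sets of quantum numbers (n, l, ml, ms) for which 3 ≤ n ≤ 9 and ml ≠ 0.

476

Per-shell orbital counts meeting the constraint:
n=3 → 6; n=4 → 12; n=5 → 20; n=6 → 30; n=7 → 42; n=8 → 56; n=9 → 72.
Orbitals: 6 + 12 + 20 + 30 + 42 + 56 + 72 = 238. Including both spin states (ms = ±1/2) gives 2 × 238 = 476 states.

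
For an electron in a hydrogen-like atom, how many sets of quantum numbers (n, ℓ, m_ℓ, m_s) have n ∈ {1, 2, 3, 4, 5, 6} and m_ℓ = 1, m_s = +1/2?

15

For each n in the range, tally the orbitals obeying m_ℓ = 1:
n=2 → 1; n=3 → 2; n=4 → 3; n=5 → 4; n=6 → 5.
Orbitals: 1 + 2 + 3 + 4 + 5 = 15. With m_s fixed to +1/2 there is one state per orbital, so 15 states.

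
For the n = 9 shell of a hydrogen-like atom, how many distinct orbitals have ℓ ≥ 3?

72

The n = 9 shell has ℓ = 0 through 8; check each.
Per ℓ-value: ℓ=3 → 7; ℓ=4 → 9; ℓ=5 → 11; ℓ=6 → 13; ℓ=7 → 15; ℓ=8 → 17.
Total orbitals: 7 + 9 + 11 + 13 + 15 + 17 = 72.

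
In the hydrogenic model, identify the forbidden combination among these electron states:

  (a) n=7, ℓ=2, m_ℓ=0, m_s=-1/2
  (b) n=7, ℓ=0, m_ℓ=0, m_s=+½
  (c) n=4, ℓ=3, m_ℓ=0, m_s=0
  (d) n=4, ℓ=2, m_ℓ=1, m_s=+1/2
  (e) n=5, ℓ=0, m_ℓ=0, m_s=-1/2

(c) has m_s = 0, but an electron's spin must be ±1/2.
The remaining sets (a), (b), (d), (e) satisfy all four rules.

(c)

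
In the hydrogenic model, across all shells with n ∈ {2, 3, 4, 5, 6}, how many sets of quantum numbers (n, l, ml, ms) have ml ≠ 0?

Count contributing orbitals for each principal shell:
n=2 → 2; n=3 → 6; n=4 → 12; n=5 → 20; n=6 → 30.
Orbitals: 2 + 6 + 12 + 20 + 30 = 70. Including both spin states (ms = ±1/2) gives 2 × 70 = 140 states.

140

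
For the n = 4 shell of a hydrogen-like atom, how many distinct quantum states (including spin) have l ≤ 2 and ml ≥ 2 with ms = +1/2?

For n = 4, l ranges over 0 … 3.
Orbitals with l ≤ 2 and ml ≥ 2, by l: l=2 → 1.
Orbitals: 1. With ms fixed to a single value there is one state per orbital, giving 1 state.

1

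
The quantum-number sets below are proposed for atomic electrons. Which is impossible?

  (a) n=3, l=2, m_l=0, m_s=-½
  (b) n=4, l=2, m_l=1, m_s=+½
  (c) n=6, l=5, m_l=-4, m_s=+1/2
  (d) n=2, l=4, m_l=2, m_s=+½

(d)

(d) has l = 4 ≥ n = 2, violating 0 ≤ l ≤ n−1.
The remaining sets (a), (b), (c) satisfy all four rules.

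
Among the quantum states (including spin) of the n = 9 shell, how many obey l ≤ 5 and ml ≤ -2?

With n = 9 the allowed l are 0, 1, …, 8.
Per l-value: l=2 → 1; l=3 → 2; l=4 → 3; l=5 → 4.
Orbitals: 1 + 2 + 3 + 4 = 10. Each orbital carries two spin states, so 10 × 2 = 20 states.

20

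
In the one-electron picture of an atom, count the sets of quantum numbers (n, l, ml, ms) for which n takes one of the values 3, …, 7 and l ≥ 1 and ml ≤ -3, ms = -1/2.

20

Go shell by shell, enumerating (l, ml) with l ≥ 1 and ml ≤ -3:
n=4 → 1; n=5 → 3; n=6 → 6; n=7 → 10.
Orbitals: 1 + 3 + 6 + 10 = 20. With ms fixed to -1/2 there is one state per orbital, so 20 states.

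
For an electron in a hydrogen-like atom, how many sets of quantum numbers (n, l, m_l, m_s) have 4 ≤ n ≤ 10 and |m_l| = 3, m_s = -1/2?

For each n in the range, tally the orbitals obeying |m_l| = 3:
n=4 → 2; n=5 → 4; n=6 → 6; n=7 → 8; n=8 → 10; n=9 → 12; n=10 → 14.
Orbitals: 2 + 4 + 6 + 8 + 10 + 12 + 14 = 56. With m_s fixed to -1/2 there is one state per orbital, so 56 states.

56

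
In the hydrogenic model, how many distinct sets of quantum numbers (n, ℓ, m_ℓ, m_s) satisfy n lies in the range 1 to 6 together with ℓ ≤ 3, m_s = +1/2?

Work shell by shell — for each n, count the (ℓ, m_ℓ) pairs that satisfy ℓ ≤ 3:
n=1 → 1; n=2 → 4; n=3 → 9; n=4 → 16; n=5 → 16; n=6 → 16.
Orbitals: 1 + 4 + 9 + 16 + 16 + 16 = 62. With m_s fixed to +1/2 there is one state per orbital, so 62 states.

62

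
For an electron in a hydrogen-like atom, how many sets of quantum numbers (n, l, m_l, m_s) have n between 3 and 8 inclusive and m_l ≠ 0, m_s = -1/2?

166

Per-shell orbital counts meeting the constraint:
n=3 → 6; n=4 → 12; n=5 → 20; n=6 → 30; n=7 → 42; n=8 → 56.
Orbitals: 6 + 12 + 20 + 30 + 42 + 56 = 166. With m_s fixed to -1/2 there is one state per orbital, so 166 states.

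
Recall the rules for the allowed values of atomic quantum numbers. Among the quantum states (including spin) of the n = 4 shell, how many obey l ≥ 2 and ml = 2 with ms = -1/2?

Per l-value: l=2 → 1; l=3 → 1.
Orbitals: 1 + 1 = 2. With ms fixed to a single value there is one state per orbital, giving 2 states.

2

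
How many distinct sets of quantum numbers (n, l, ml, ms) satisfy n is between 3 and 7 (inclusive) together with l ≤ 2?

90

Count contributing orbitals for each principal shell:
n=3 → 9; n=4 → 9; n=5 → 9; n=6 → 9; n=7 → 9.
Orbitals: 9 + 9 + 9 + 9 + 9 = 45. Including both spin states (ms = ±1/2) gives 2 × 45 = 90 states.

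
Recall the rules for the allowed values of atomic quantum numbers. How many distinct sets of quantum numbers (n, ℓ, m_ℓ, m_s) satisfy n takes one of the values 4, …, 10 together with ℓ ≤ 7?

636

For each n in the range, tally the orbitals obeying ℓ ≤ 7:
n=4 → 16; n=5 → 25; n=6 → 36; n=7 → 49; n=8 → 64; n=9 → 64; n=10 → 64.
Orbitals: 16 + 25 + 36 + 49 + 64 + 64 + 64 = 318. Including both spin states (m_s = ±1/2) gives 2 × 318 = 636 states.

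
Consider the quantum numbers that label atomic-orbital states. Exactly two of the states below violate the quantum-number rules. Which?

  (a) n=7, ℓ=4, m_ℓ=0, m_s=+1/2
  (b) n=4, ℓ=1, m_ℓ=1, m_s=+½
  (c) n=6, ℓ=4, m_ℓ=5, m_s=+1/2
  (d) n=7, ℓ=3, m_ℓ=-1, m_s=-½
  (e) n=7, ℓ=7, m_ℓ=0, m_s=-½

(c) and (e)

(c) has |m_ℓ| = 5 > ℓ = 4, violating −ℓ ≤ m_ℓ ≤ ℓ.
(e) has ℓ = 7 ≥ n = 7, violating 0 ≤ ℓ ≤ n−1.
The remaining sets (a), (b), (d) satisfy all four rules.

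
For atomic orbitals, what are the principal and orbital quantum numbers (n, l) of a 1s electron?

The leading integer gives n = 1; the letter 's' means l = 0.

n = 1, l = 0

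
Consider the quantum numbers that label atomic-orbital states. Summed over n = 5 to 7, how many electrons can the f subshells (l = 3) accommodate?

An f subshell (l = 3) exists for every n ≥ 4, so shells n = 5, 6, 7 each contribute one — 3 subshells.
Since each f subshell holds 2(2·3+1) = 14 electrons, the total is 3 × 14 = 42.

42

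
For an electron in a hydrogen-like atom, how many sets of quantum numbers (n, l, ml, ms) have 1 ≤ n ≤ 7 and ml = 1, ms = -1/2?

21

Treat each shell separately and count matching orbitals:
n=2 → 1; n=3 → 2; n=4 → 3; n=5 → 4; n=6 → 5; n=7 → 6.
Orbitals: 1 + 2 + 3 + 4 + 5 + 6 = 21. With ms fixed to -1/2 there is one state per orbital, so 21 states.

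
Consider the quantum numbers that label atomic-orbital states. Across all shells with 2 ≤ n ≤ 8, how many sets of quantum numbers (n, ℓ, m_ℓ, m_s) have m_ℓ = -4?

Go shell by shell, enumerating (ℓ, m_ℓ) with m_ℓ = -4:
n=5 → 1; n=6 → 2; n=7 → 3; n=8 → 4.
Orbitals: 1 + 2 + 3 + 4 = 10. Including both spin states (m_s = ±1/2) gives 2 × 10 = 20 states.

20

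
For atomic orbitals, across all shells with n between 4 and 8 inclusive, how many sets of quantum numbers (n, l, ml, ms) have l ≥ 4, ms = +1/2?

Count contributing orbitals for each principal shell:
n=5 → 9; n=6 → 20; n=7 → 33; n=8 → 48.
Orbitals: 9 + 20 + 33 + 48 = 110. With ms fixed to +1/2 there is one state per orbital, so 110 states.

110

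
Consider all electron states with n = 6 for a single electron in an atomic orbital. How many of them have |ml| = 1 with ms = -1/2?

10

For n = 6, l ranges over 0 … 5.
Contributions: l=1 → 2; l=2 → 2; l=3 → 2; l=4 → 2; l=5 → 2.
Orbitals: 2 + 2 + 2 + 2 + 2 = 10. With ms fixed to a single value there is one state per orbital, giving 10 states.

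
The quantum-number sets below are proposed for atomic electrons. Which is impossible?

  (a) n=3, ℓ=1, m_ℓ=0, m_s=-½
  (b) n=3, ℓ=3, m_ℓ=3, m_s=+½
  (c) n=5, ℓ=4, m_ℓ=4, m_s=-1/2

(b)

(b) has ℓ = 3 ≥ n = 3, violating 0 ≤ ℓ ≤ n−1.
The remaining sets (a), (c) satisfy all four rules.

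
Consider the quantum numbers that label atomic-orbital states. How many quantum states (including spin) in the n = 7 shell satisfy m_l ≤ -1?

With n = 7 the allowed l are 0, 1, …, 6.
Contributions: l=1 → 1; l=2 → 2; l=3 → 3; l=4 → 4; l=5 → 5; l=6 → 6.
Orbitals: 1 + 2 + 3 + 4 + 5 + 6 = 21. Each orbital carries two spin states, so 21 × 2 = 42 states.

42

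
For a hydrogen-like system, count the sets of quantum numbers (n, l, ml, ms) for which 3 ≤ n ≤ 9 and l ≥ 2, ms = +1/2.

Per-shell orbital counts meeting the constraint:
n=3 → 5; n=4 → 12; n=5 → 21; n=6 → 32; n=7 → 45; n=8 → 60; n=9 → 77.
Orbitals: 5 + 12 + 21 + 32 + 45 + 60 + 77 = 252. With ms fixed to +1/2 there is one state per orbital, so 252 states.

252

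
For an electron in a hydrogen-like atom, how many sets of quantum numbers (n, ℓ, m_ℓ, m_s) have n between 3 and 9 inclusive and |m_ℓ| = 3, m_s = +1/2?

Go shell by shell, enumerating (ℓ, m_ℓ) with |m_ℓ| = 3:
n=4 → 2; n=5 → 4; n=6 → 6; n=7 → 8; n=8 → 10; n=9 → 12.
Orbitals: 2 + 4 + 6 + 8 + 10 + 12 = 42. With m_s fixed to +1/2 there is one state per orbital, so 42 states.

42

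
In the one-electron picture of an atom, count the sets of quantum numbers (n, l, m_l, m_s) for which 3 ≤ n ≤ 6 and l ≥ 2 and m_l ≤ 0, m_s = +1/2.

Count contributing orbitals for each principal shell:
n=3 → 3; n=4 → 7; n=5 → 12; n=6 → 18.
Orbitals: 3 + 7 + 12 + 18 = 40. With m_s fixed to +1/2 there is one state per orbital, so 40 states.

40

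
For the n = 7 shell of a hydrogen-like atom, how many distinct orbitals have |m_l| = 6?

Per l-value: l=6 → 2.
Total orbitals: 2.

2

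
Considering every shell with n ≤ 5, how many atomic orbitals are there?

Total orbitals = 1² + 2² + 3² + 4² + 5² = 55.

55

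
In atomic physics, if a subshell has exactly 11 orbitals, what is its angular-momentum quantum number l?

2l+1 = 11 gives l = 5.

l = 5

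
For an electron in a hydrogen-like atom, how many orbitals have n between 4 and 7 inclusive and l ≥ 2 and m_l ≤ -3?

Go shell by shell, enumerating (l, m_l) with l ≥ 2 and m_l ≤ -3:
n=4 → 1; n=5 → 3; n=6 → 6; n=7 → 10.
Total orbitals: 1 + 3 + 6 + 10 = 20.

20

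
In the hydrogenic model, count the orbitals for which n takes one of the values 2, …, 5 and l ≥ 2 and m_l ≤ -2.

10

Count contributing orbitals for each principal shell:
n=3 → 1; n=4 → 3; n=5 → 6.
Total orbitals: 1 + 3 + 6 = 10.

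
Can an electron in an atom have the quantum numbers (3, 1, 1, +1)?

Not allowed

The spin quantum number for an electron can only be m_s = +1/2 or −1/2; m_s = +1 is not one of those.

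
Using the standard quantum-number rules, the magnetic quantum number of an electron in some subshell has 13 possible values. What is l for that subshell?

l = 6 (i)

m_l ranges over 2l+1 integers, so 2l+1 = 13 ⇒ l = 6.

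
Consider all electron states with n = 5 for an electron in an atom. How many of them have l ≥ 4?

Go through l = 0, …, 4 (the values permitted for n = 5).
The (l, m_l) pairs meeting l ≥ 4 give: l=4 → 9.
Orbitals: 9. Each orbital carries two spin states, so 9 × 2 = 18 states.

18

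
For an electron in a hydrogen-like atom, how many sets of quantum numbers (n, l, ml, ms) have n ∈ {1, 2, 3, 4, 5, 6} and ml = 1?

30

Treat each shell separately and count matching orbitals:
n=2 → 1; n=3 → 2; n=4 → 3; n=5 → 4; n=6 → 5.
Orbitals: 1 + 2 + 3 + 4 + 5 = 15. Including both spin states (ms = ±1/2) gives 2 × 15 = 30 states.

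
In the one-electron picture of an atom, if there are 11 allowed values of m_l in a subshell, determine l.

l = 5 (h)

m_l ranges over 2l+1 integers, so 2l+1 = 11 ⇒ l = 5.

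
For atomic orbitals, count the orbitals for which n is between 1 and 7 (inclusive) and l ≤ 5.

127

Work shell by shell — for each n, count the (l, ml) pairs that satisfy l ≤ 5:
n=1 → 1; n=2 → 4; n=3 → 9; n=4 → 16; n=5 → 25; n=6 → 36; n=7 → 36.
Total orbitals: 1 + 4 + 9 + 16 + 25 + 36 + 36 = 127.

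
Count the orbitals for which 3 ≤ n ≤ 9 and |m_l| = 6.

Per-shell orbital counts meeting the constraint:
n=7 → 2; n=8 → 4; n=9 → 6.
Total orbitals: 2 + 4 + 6 = 12.

12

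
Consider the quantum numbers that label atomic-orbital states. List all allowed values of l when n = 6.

0, 1, 2, 3, 4, 5

l is an integer with 0 ≤ l ≤ n−1, so for n = 6: l = 0, 1, 2, 3, 4, 5.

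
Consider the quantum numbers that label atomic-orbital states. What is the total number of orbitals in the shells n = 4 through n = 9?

Shell n has n² orbitals: 4²=16 + 5²=25 + 6²=36 + 7²=49 + 8²=64 + 9²=81 = 271 orbitals.

271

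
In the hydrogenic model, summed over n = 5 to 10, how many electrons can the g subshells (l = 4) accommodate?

108

A g subshell (l = 4) exists for every n ≥ 5, so shells n = 5, 6, 7, 8, 9, 10 each contribute one — 6 subshells.
Since each g subshell holds 2(2·4+1) = 18 electrons, the total is 6 × 18 = 108.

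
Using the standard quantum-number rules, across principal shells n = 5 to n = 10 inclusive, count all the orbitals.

355

Shell n has n² orbitals: 5²=25 + 6²=36 + 7²=49 + 8²=64 + 9²=81 + 10²=100 = 355 orbitals.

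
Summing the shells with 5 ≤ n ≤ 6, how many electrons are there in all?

Shell n has n² orbitals: 5²=25 + 6²=36 = 61 orbitals.
Two spin states per orbital: 2 × 61 = 122 electrons.

122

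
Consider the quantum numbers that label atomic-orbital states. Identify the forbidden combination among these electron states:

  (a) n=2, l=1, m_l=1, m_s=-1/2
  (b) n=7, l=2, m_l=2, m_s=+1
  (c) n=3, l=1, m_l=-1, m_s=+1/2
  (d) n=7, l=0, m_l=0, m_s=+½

(b)

(b) has m_s = +1, but an electron's spin must be ±1/2.
The remaining sets (a), (c), (d) satisfy all four rules.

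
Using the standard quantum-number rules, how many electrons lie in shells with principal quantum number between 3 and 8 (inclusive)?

398

Shell n has n² orbitals: 3²=9 + 4²=16 + 5²=25 + 6²=36 + 7²=49 + 8²=64 = 199 orbitals.
Two spin states per orbital: 2 × 199 = 398 electrons.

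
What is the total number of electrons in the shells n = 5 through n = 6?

Shell n has n² orbitals: 5²=25 + 6²=36 = 61 orbitals.
Two spin states per orbital: 2 × 61 = 122 electrons.

122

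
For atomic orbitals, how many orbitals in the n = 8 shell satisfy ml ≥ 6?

Go through l = 0, …, 7 (the values permitted for n = 8).
Per l-value: l=6 → 1; l=7 → 2.
Total orbitals: 1 + 2 = 3.

3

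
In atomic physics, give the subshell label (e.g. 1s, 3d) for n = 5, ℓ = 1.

5p

ℓ = 1 corresponds to the letter 'p', so the subshell is 5p.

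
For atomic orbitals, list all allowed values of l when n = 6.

0, 1, 2, 3, 4, 5

l is an integer with 0 ≤ l ≤ n−1, so for n = 6: l = 0, 1, 2, 3, 4, 5.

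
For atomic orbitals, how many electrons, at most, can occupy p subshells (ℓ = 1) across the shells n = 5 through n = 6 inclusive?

A p subshell (ℓ = 1) exists for every n ≥ 2, so shells n = 5, 6 each contribute one — 2 subshells.
Since each p subshell holds 2(2·1+1) = 6 electrons, the total is 2 × 6 = 12.

12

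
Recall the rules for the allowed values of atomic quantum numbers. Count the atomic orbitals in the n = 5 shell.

The n = 5 shell contains n² = 5² = 25 orbitals.

25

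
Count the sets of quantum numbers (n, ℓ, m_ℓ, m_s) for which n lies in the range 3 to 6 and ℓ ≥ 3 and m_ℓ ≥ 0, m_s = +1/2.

28

For each n in the range, tally the orbitals obeying ℓ ≥ 3 and m_ℓ ≥ 0:
n=4 → 4; n=5 → 9; n=6 → 15.
Orbitals: 4 + 9 + 15 = 28. With m_s fixed to +1/2 there is one state per orbital, so 28 states.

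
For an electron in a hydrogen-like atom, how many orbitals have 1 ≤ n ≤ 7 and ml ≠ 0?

Work shell by shell — for each n, count the (l, ml) pairs that satisfy ml ≠ 0:
n=2 → 2; n=3 → 6; n=4 → 12; n=5 → 20; n=6 → 30; n=7 → 42.
Total orbitals: 2 + 6 + 12 + 20 + 30 + 42 = 112.

112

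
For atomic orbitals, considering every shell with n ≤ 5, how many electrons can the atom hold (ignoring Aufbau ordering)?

110

Total orbitals = 1² + 2² + 3² + 4² + 5² = 55. Doubling for spin gives 110 electrons.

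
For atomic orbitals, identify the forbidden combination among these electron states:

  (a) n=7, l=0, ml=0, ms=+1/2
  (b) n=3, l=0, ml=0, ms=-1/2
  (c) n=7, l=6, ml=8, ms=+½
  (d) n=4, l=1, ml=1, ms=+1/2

(c) has |ml| = 8 > l = 6, violating −l ≤ ml ≤ l.
The remaining sets (a), (b), (d) satisfy all four rules.

(c)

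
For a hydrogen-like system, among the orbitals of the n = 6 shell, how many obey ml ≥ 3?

With n = 6 the allowed l are 0, 1, …, 5.
Per l-value: l=3 → 1; l=4 → 2; l=5 → 3.
Total orbitals: 1 + 2 + 3 = 6.

6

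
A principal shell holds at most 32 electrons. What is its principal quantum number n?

2n² = 32 ⇒ n² = 16 ⇒ n = 4.

n = 4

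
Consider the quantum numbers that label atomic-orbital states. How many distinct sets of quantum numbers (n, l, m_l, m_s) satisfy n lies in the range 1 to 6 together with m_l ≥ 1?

Per-shell orbital counts meeting the constraint:
n=2 → 1; n=3 → 3; n=4 → 6; n=5 → 10; n=6 → 15.
Orbitals: 1 + 3 + 6 + 10 + 15 = 35. Including both spin states (m_s = ±1/2) gives 2 × 35 = 70 states.

70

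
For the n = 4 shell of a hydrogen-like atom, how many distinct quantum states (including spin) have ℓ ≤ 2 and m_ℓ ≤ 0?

For n = 4, ℓ ranges over 0 … 3.
The (ℓ, m_ℓ) pairs meeting ℓ ≤ 2 and m_ℓ ≤ 0 give: ℓ=0 → 1; ℓ=1 → 2; ℓ=2 → 3.
Orbitals: 1 + 2 + 3 = 6. Each orbital carries two spin states, so 6 × 2 = 12 states.

12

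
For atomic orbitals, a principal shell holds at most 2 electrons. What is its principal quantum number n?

n = 1

2n² = 2 ⇒ n² = 1 ⇒ n = 1.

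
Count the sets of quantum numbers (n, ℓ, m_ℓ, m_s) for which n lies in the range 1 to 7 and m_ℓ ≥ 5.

Work shell by shell — for each n, count the (ℓ, m_ℓ) pairs that satisfy m_ℓ ≥ 5:
n=6 → 1; n=7 → 3.
Orbitals: 1 + 3 = 4. Including both spin states (m_s = ±1/2) gives 2 × 4 = 8 states.

8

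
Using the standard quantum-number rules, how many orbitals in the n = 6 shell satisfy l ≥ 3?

With n = 6 the allowed l are 0, 1, …, 5.
The (l, m_l) pairs meeting l ≥ 3 give: l=3 → 7; l=4 → 9; l=5 → 11.
Total orbitals: 7 + 9 + 11 = 27.

27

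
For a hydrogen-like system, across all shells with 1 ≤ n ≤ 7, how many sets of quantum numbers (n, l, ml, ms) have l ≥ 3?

180

Work shell by shell — for each n, count the (l, ml) pairs that satisfy l ≥ 3:
n=4 → 7; n=5 → 16; n=6 → 27; n=7 → 40.
Orbitals: 7 + 16 + 27 + 40 = 90. Including both spin states (ms = ±1/2) gives 2 × 90 = 180 states.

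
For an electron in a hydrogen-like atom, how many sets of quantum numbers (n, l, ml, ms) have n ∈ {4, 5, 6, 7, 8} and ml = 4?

Count contributing orbitals for each principal shell:
n=5 → 1; n=6 → 2; n=7 → 3; n=8 → 4.
Orbitals: 1 + 2 + 3 + 4 = 10. Including both spin states (ms = ±1/2) gives 2 × 10 = 20 states.

20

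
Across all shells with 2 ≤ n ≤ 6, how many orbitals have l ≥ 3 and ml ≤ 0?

Count contributing orbitals for each principal shell:
n=4 → 4; n=5 → 9; n=6 → 15.
Total orbitals: 4 + 9 + 15 = 28.

28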